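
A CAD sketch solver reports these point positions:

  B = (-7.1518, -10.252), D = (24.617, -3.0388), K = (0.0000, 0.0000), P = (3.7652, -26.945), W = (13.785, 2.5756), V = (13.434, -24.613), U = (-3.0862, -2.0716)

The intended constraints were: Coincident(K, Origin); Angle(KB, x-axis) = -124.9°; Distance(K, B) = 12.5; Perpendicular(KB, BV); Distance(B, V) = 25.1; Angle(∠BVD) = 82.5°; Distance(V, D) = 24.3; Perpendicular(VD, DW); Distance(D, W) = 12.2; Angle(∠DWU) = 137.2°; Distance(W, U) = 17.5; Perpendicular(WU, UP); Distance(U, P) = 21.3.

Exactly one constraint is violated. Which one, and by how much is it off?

Distance(U, P) = 21.3 — off by 4.50.

K = (0.00, 0.00) ✓; KB at -124.9° ✓; |KB| = 12.50 ✓; ∠(KB, BV) = 90.00° ✓; |BV| = 25.10 ✓; ∠BVD = 82.50° ✓; |VD| = 24.30 ✓; ∠(VD, DW) = 90.00° ✓; |DW| = 12.20 ✓; ∠DWU = 137.2° ✓; |WU| = 17.50 ✓; ∠(WU, UP) = 90.00° ✓; |UP| = 25.80 ✗.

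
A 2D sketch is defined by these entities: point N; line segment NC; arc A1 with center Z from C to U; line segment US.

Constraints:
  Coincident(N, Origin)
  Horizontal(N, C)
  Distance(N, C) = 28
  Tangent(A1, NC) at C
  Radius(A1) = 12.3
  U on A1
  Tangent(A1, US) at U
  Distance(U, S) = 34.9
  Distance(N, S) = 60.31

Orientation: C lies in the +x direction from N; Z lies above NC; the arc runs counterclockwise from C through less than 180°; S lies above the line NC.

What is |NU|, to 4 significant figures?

42.51

N is at the origin; N and C share the same y with |NC| = 28.0 and C on the +x side, so C = (28.00, 0.000). Since A1 is tangent to NC there, ZC ⟂ NC, so Z = C + (0, 12.3) = (28.00, 12.30). Since ZU ⟂ US (tangency), |ZS| = √(12.3² + 34.9²) = 37.00 regardless of where U sits on A1. So S lies on both circle(N, 60.31) and circle(Z, 37.00); the above-NC intersection is S = (35.92, 48.45). U is the foot of the tangent from S: U = (40.21, 13.81).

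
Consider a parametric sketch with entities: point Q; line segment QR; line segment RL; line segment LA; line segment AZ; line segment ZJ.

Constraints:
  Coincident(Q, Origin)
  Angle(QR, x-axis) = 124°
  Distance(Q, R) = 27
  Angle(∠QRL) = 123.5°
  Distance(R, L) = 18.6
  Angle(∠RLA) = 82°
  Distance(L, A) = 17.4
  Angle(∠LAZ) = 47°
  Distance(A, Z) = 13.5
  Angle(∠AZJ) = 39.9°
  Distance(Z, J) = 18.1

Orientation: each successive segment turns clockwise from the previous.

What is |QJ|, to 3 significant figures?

42.2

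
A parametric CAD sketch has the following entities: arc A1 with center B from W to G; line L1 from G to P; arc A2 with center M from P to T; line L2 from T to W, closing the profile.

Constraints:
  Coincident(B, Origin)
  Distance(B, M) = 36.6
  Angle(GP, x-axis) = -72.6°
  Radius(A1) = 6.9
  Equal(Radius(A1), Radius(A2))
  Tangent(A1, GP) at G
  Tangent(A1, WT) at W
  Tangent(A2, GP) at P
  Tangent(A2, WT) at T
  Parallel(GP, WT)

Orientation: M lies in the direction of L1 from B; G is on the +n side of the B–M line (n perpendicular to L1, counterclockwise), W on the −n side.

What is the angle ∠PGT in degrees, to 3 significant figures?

20.7°

Tangency of A1 to both parallel lines with radius 6.9 puts G and W at B ± 6.9·n: G = (6.58, 2.06), W = (-6.58, -2.06). Equal radii place P and T the same way about M: P = M + 6.9·n = (17.5, -32.9), T = M − 6.9·n = (4.36, -37.0). Then cos ∠PGT = GP·GT / (|GP||GT|), giving 20.7°.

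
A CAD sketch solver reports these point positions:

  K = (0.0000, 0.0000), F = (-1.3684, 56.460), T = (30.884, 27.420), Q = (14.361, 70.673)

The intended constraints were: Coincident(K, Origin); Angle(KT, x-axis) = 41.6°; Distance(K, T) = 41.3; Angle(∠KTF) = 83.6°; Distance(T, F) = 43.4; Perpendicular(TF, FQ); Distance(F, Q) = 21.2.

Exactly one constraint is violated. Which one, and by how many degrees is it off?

Perpendicular(TF, FQ) — off by 5.90°.

K = (0.00, 0.00) ✓; KT at 41.60° ✓; |KT| = 41.30 ✓; ∠KTF = 83.60° ✓; |TF| = 43.40 ✓; ∠(TF, FQ) = 95.90° ✗; |FQ| = 21.20 ✓.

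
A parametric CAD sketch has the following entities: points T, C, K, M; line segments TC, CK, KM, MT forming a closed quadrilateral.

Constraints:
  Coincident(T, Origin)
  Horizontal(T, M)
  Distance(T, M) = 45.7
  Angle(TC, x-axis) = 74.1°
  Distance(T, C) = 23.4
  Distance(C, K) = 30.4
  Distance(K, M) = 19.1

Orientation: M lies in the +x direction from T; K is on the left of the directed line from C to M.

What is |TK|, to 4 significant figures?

39.85

Checks: |CK| = 30.40 ✓; |KM| = 19.10 ✓.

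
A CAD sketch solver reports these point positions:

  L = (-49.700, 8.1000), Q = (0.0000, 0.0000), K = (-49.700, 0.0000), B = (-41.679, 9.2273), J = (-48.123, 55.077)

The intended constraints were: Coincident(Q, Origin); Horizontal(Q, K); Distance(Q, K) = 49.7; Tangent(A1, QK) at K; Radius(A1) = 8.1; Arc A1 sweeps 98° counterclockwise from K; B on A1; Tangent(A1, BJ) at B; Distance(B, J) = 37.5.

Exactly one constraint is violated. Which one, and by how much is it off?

Distance(B, J) = 37.5 — off by 8.80.

Q = (0.00, 0.00) ✓; Q.y = 0.00, K.y = 0.00 ✓; |QK| = 49.70 ✓; ∠(LK, KQ) = 90.00° ✓; |LK| = 8.100 ✓; bearing(L→B) − bearing(L→K) = 98.00° ✓; |LB| = 8.100 ✓; ∠(LB, BJ) = 90.00° ✓; |BJ| = 46.30 ✗.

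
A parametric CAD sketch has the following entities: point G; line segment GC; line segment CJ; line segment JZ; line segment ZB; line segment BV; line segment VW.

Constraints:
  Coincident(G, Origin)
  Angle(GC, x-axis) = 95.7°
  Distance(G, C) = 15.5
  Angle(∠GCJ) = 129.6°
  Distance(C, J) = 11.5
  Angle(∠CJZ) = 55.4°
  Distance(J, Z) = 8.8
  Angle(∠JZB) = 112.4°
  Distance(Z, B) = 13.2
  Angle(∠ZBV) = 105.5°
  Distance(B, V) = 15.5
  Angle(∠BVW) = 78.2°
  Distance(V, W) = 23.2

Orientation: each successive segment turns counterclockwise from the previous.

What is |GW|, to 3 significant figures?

32.1

∠ZBV = 105.5° gives BV at 52.8° from the x-axis; with |BV| = 15.5, V = (10.7, 20.5). ∠BVW = 78.2° gives VW at 155° from the x-axis; with |VW| = 23.2, W = (-10.3, 30.5). Then |GW| = |W − G| = 32.1.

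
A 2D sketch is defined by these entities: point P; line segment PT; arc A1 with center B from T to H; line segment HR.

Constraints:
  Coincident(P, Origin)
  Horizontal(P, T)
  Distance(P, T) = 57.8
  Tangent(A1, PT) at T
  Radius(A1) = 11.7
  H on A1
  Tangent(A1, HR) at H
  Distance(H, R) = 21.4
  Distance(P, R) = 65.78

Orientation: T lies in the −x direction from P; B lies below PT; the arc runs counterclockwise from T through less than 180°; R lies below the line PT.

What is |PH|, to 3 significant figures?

69.9

Checks: P.y = 0.00, T.y = 0.00 ✓; |BT| = 11.70 ✓; |BH| = 11.70 ✓; ∠(BH, HR) = 90.00° ✓; |HR| = 21.40 ✓; |PR| = 65.78 ✓.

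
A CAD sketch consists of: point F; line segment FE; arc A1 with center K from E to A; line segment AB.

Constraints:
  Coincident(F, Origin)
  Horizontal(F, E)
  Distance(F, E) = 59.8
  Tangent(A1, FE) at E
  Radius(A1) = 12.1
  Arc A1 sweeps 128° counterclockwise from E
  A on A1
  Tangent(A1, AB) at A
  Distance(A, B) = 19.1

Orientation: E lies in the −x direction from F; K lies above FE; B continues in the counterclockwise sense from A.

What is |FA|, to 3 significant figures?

53.9

F is at the origin; FE is horizontal with |FE| = 59.8 and E on the −x side, so E = (-59.8, 0.00). The tangent condition forces KE to be normal to FE, so K = E + (0, 12.1) = (-59.8, 12.1). On A1, E sits at bearing -90° from K; a 128° counterclockwise sweep puts A at bearing 38°, so A = K + 12.1·(cos 38°, sin 38°) = (-50.3, 19.5). Then |FA| = |A − F| = 53.9.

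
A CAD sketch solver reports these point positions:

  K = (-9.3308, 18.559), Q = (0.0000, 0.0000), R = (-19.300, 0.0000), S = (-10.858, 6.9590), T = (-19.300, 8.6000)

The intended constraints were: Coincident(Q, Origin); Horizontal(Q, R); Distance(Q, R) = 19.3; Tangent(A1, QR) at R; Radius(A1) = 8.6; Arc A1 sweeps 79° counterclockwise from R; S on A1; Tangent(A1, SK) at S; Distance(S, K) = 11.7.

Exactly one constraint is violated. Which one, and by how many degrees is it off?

Tangent(A1, SK) at S — off by 3.50°.

Q = (0.00, 0.00) ✓; Q.y = 0.00, R.y = 0.00 ✓; |QR| = 19.30 ✓; ∠(TR, RQ) = 90.00° ✓; |TR| = 8.600 ✓; bearing(T→S) − bearing(T→R) = 79.00° ✓; |TS| = 8.600 ✓; ∠(TS, SK) = 86.50° ✗; |SK| = 11.70 ✓.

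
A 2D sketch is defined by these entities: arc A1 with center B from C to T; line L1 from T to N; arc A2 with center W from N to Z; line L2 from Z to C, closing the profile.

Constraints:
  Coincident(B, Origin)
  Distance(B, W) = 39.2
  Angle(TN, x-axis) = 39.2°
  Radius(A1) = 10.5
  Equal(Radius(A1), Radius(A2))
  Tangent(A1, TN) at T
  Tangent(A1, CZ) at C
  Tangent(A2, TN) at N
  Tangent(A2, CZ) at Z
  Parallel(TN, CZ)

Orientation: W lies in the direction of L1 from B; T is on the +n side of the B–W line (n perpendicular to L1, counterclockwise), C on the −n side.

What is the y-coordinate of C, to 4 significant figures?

-8.137

The slot axis is L1's direction at 39.2°, so u = (cos 39.2°, sin 39.2°) = (0.7749, 0.6320) and n = (−sin 39.2°, cos 39.2°) = (-0.6320, 0.7749). B is at the origin and W lies 39.2 along u from B, so W = 39.2·u = (30.38, 24.78). Tangency of A1 to both parallel lines with radius 10.5 puts T and C at B ± 10.5·n: T = (-6.636, 8.137), C = (6.636, -8.137). So C.y = -8.137.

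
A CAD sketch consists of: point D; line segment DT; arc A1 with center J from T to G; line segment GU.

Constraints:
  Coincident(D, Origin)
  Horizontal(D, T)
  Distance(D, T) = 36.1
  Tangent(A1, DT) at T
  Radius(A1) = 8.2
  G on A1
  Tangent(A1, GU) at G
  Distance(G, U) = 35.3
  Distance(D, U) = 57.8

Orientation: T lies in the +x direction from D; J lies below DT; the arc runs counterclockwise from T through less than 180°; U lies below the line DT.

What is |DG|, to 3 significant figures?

30.0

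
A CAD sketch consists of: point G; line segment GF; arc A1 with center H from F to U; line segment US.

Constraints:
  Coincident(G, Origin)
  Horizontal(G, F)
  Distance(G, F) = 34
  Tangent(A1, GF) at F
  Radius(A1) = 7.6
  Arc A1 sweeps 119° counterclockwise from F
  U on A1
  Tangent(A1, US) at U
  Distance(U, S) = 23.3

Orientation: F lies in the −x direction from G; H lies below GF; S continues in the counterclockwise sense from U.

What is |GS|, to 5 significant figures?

43.175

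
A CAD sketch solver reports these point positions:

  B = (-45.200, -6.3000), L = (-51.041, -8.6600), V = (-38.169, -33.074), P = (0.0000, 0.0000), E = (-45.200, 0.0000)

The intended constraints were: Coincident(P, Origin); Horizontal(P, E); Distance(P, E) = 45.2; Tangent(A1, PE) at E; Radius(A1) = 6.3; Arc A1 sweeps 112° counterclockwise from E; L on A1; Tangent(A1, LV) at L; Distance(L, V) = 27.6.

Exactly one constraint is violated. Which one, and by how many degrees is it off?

Tangent(A1, LV) at L — off by 5.80°.

P = (0.00, 0.00) ✓; P.y = 0.00, E.y = 0.00 ✓; |PE| = 45.20 ✓; ∠(BE, EP) = 90.00° ✓; |BE| = 6.300 ✓; bearing(B→L) − bearing(B→E) = 112.0° ✓; |BL| = 6.300 ✓; ∠(BL, LV) = 84.20° ✗; |LV| = 27.60 ✓.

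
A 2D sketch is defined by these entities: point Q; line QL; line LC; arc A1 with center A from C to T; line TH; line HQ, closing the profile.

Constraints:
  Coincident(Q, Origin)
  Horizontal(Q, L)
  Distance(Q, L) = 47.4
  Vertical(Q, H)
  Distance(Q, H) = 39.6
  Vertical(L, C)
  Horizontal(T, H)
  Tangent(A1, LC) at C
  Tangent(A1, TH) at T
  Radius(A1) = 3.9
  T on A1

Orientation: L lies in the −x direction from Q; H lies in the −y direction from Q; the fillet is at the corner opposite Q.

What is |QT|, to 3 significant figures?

58.8

Q is at the origin; QL is horizontal with |QL| = 47.4 and L on the −x side, so L = (-47.4, 0.00). QH is vertical with |QH| = 39.6 and H on the −y side, so H = (0.00, -39.6). The virtual corner opposite Q is at (-47.4, -39.6). The tangent condition forces AC to be normal to LC and the tangent condition forces AT to be normal to TH, with radius 3.9, so the center A sits 3.9 in from both sides at A = (-43.5, -35.7). That places the tangent points at C = (-47.4, -35.7) on LC and T = (-43.5, -39.6) on TH. Then |QT| = |T − Q| = 58.8.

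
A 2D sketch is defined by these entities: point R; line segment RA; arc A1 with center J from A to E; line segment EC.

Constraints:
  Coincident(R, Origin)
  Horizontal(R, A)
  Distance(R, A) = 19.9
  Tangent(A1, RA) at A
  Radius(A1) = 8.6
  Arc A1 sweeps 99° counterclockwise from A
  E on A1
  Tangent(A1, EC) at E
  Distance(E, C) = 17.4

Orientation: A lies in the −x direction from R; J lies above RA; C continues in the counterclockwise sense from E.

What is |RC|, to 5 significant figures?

30.589

On A1, A sits at bearing -90° from J; a 99° counterclockwise sweep puts E at bearing 9°, so E = J + 8.6·(cos 9°, sin 9°) = (-11.406, 9.9453). A1 meets EC tangentially, so JE is at right angles to EC, so EC runs along (−sin 9°, cos 9°); with |EC| = 17.4, C = (-14.128, 27.131). Then |RC| = |C − R| = 30.589.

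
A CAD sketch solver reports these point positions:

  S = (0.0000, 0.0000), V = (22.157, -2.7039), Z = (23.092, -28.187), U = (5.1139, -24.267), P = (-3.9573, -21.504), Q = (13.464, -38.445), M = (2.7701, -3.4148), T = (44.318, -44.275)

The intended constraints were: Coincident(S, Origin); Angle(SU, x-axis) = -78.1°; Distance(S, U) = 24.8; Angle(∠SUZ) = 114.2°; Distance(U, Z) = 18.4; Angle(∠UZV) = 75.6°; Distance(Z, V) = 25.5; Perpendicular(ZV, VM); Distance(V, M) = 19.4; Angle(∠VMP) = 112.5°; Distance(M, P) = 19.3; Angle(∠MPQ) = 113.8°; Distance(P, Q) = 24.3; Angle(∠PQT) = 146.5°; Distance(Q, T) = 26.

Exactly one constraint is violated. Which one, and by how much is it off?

Distance(Q, T) = 26 — off by 5.40.

S = (0.00, 0.00) ✓; SU at -78.10° ✓; |SU| = 24.80 ✓; ∠SUZ = 114.2° ✓; |UZ| = 18.40 ✓; ∠UZV = 75.60° ✓; |ZV| = 25.50 ✓; ∠(ZV, VM) = 90.00° ✓; |VM| = 19.40 ✓; ∠VMP = 112.5° ✓; |MP| = 19.30 ✓; ∠MPQ = 113.8° ✓; |PQ| = 24.30 ✓; ∠PQT = 146.5° ✓; |QT| = 31.40 ✗.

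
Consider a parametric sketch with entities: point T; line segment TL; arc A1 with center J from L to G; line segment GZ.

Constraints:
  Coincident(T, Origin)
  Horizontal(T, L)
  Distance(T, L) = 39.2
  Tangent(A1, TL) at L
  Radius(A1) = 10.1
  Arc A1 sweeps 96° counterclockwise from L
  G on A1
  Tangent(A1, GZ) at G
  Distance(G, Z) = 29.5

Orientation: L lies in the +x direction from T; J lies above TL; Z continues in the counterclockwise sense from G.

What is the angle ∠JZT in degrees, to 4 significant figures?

35.84°

T is at the origin; TL is horizontal with |TL| = 39.2 and L on the +x side, so L = (39.20, 0.000). The tangent condition forces JL to be normal to TL, so J = L + (0, 10.1) = (39.20, 10.10). On A1, L sits at bearing -90° from J; a 96° counterclockwise sweep puts G at bearing 6°, so G = J + 10.1·(cos 6°, sin 6°) = (49.24, 11.16). The tangent condition forces JG to be normal to GZ, so GZ runs along (−sin 6°, cos 6°); with |GZ| = 29.5, Z = (46.16, 40.49). Then cos ∠JZT = ZJ·ZT / (|ZJ||ZT|), giving 35.84°.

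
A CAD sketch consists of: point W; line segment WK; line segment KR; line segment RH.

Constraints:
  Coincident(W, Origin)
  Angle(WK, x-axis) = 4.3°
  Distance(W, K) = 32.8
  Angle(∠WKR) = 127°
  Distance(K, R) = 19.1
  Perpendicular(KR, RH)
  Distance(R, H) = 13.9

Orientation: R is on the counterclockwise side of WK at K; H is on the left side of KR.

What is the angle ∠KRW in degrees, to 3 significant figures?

34.0°

W is at the origin; WK runs at 4.3° with length 32.8, so K = 32.8·(cos 4.3°, sin 4.3°) = (32.7, 2.46). ∠WKR = 127.0°, so KR runs at 4.3° + (180° − 127.0°) = 57.3° from the x-axis; with |KR| = 19.1, R = K + 19.1·(cos 57.3°, sin 57.3°) = (43.0, 18.5). Then cos ∠KRW = RK·RW / (|RK||RW|), giving 34.0°.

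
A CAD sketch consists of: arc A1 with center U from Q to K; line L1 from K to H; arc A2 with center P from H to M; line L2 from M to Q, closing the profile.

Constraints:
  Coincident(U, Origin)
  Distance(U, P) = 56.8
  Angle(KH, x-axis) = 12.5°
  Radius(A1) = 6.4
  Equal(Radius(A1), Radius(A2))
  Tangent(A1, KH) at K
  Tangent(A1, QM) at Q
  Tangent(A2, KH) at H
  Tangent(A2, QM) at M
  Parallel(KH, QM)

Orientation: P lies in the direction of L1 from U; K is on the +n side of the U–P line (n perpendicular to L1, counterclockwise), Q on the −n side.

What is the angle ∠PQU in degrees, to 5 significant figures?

83.571°

The slot axis is L1's direction at 12.5°, so u = (cos 12.5°, sin 12.5°) = (0.97630, 0.21644) and n = (−sin 12.5°, cos 12.5°) = (-0.21644, 0.97630). U is at the origin and P lies 56.8 along u from U, so P = 56.8·u = (55.454, 12.294). Tangency of A1 to both parallel lines with radius 6.4 puts K and Q at U ± 6.4·n: K = (-1.3852, 6.2483), Q = (1.3852, -6.2483). Then cos ∠PQU = QP·QU / (|QP||QU|), giving 83.571°.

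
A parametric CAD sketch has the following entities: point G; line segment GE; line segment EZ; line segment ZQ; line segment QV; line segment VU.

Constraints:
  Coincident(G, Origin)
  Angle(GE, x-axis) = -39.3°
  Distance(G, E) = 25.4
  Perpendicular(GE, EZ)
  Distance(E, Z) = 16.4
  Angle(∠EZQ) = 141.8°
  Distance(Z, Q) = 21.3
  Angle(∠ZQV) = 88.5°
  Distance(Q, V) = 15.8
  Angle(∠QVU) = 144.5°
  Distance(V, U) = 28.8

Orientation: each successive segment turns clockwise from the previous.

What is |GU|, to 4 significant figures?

8.724

∠ZQV = 88.5° gives QV at 101.0° from the x-axis; with |QV| = 15.8, V = (-14.54, -17.88). ∠QVU = 144.5° gives VU at 65.50° from the x-axis; with |VU| = 28.8, U = (-2.599, 8.328). Then |GU| = |U − G| = 8.724.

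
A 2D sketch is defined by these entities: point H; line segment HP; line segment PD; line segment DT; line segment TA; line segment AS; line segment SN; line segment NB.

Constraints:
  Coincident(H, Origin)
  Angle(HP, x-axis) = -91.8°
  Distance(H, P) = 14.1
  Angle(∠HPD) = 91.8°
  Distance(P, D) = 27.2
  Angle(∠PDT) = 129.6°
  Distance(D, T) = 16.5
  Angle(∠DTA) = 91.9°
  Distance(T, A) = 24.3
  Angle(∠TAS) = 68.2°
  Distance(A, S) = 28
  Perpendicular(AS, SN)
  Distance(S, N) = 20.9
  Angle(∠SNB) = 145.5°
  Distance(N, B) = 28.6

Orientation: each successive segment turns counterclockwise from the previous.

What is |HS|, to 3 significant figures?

15.7

∠DTA = 91.9° gives TA at 135° from the x-axis; with |TA| = 24.3, A = (20.8, 13.4). ∠TAS = 68.2° gives AS at -113° from the x-axis; with |AS| = 28.0, S = (9.77, -12.3). Then |HS| = |S − H| = 15.7.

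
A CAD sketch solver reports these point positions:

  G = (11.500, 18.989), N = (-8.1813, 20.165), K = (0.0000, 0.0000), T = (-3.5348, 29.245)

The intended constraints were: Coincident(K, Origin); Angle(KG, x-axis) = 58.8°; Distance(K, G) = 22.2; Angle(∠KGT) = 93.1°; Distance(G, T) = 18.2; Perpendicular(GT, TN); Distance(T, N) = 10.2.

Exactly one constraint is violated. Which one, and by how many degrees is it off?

Perpendicular(GT, TN) — off by 7.20°.

K = (0.00, 0.00) ✓; KG at 58.80° ✓; |KG| = 22.20 ✓; ∠KGT = 93.10° ✓; |GT| = 18.20 ✓; ∠(GT, TN) = 97.20° ✗; |TN| = 10.20 ✓.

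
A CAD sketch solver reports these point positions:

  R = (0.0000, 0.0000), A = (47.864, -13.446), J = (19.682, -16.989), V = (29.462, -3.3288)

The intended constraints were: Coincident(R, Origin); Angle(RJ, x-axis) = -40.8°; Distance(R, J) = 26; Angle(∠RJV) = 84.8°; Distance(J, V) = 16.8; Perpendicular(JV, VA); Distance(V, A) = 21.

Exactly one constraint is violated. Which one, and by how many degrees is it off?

Perpendicular(JV, VA) — off by 6.80°.

R = (0.00, 0.00) ✓; RJ at -40.80° ✓; |RJ| = 26.00 ✓; ∠RJV = 84.80° ✓; |JV| = 16.80 ✓; ∠(JV, VA) = 83.20° ✗; |VA| = 21.00 ✓.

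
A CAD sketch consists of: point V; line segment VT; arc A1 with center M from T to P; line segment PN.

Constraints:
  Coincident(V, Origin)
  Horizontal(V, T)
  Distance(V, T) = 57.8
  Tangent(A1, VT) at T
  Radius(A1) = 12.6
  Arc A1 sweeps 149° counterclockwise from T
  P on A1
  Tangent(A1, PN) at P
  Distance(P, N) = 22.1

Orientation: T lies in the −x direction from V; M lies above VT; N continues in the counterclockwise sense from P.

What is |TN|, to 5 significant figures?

36.945

On A1, T sits at bearing -90° from M; a 149° counterclockwise sweep puts P at bearing 59°, so P = M + 12.6·(cos 59°, sin 59°) = (-51.311, 23.400). Since A1 is tangent to PN there, MP ⟂ PN, so PN runs along (−sin 59°, cos 59°); with |PN| = 22.1, N = (-70.254, 34.783). Then |TN| = |N − T| = 36.945.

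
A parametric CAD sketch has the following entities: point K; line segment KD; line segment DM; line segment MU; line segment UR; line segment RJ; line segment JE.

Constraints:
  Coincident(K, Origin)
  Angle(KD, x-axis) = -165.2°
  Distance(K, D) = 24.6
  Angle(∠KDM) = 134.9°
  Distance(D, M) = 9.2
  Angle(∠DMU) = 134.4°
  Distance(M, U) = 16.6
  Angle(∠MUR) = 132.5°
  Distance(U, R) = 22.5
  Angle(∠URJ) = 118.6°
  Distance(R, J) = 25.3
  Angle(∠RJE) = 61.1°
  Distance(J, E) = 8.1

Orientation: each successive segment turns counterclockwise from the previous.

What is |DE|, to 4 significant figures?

37.24

K is at the origin; KD runs at -165.2° with length 24.6, so D = (-23.78, -6.284). ∠KDM = 134.9° gives DM at -120.1° from the x-axis; with |DM| = 9.2, M = (-28.40, -14.24). ∠DMU = 134.4° gives MU at -74.50° from the x-axis; with |MU| = 16.6, U = (-23.96, -30.24). ∠MUR = 132.5° gives UR at -27.00° from the x-axis; with |UR| = 22.5, R = (-3.914, -40.45). ∠URJ = 118.6° gives RJ at 34.40° from the x-axis; with |RJ| = 25.3, J = (16.96, -26.16). ∠RJE = 61.1° gives JE at 153.3° from the x-axis; with |JE| = 8.1, E = (9.725, -22.52). Then |DE| = |E − D| = 37.24.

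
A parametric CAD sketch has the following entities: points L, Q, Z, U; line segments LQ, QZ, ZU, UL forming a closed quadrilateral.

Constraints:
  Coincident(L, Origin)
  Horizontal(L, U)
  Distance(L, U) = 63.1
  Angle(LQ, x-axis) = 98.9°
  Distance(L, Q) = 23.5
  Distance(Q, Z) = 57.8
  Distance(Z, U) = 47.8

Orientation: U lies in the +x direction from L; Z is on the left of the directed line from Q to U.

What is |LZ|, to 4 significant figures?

67.50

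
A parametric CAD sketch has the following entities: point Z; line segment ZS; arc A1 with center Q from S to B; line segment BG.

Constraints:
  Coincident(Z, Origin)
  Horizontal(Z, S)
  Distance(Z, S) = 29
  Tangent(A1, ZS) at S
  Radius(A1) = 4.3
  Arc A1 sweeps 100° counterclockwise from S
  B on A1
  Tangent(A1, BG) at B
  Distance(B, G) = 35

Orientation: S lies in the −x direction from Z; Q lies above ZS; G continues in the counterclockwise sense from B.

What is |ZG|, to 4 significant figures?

50.13

Z is at the origin; ZS is horizontal with |ZS| = 29.0 and S on the −x side, so S = (-29.00, 0.000). A1 meets ZS tangentially, so QS is at right angles to ZS, so Q = S + (0, 4.3) = (-29.00, 4.300). On A1, S sits at bearing -90° from Q; a 100° counterclockwise sweep puts B at bearing 10°, so B = Q + 4.3·(cos 10°, sin 10°) = (-24.77, 5.047). The tangent condition forces QB to be normal to BG, so BG runs along (−sin 10°, cos 10°); with |BG| = 35.0, G = (-30.84, 39.51). Then |ZG| = |G − Z| = 50.13.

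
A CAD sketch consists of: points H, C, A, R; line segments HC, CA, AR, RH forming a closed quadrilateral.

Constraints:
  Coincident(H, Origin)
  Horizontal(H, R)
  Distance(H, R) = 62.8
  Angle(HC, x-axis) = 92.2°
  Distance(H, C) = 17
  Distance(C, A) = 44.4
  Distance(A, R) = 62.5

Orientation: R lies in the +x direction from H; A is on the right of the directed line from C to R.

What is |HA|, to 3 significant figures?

27.6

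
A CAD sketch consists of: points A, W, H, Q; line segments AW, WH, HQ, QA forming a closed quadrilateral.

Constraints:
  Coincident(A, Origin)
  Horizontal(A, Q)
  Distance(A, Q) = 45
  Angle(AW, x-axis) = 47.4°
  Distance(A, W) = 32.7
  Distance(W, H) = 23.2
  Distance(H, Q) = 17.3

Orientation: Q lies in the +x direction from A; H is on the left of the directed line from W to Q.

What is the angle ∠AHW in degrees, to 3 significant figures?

38.3°

Checks: A.y = 0.00, Q.y = 0.00 ✓; |WH| = 23.20 ✓; |HQ| = 17.30 ✓.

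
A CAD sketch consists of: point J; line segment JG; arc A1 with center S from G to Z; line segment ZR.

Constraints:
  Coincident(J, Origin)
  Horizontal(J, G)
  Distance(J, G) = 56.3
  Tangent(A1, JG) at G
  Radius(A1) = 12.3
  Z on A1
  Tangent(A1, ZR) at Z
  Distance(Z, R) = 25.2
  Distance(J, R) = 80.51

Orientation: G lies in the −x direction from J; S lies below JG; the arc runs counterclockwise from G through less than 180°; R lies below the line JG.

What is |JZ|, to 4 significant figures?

69.23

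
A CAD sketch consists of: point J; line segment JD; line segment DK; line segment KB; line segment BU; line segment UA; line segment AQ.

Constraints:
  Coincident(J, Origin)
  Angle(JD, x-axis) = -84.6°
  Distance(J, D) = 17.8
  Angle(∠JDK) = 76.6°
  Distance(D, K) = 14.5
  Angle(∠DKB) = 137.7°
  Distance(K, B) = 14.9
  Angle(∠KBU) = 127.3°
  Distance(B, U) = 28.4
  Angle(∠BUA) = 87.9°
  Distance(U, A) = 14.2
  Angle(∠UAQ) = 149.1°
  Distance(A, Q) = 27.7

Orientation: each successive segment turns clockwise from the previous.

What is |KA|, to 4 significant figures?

36.98

∠KBU = 127.3° gives BU at 77.00° from the x-axis; with |BU| = 28.4, U = (-15.81, 23.43). ∠BUA = 87.9° gives UA at -15.10° from the x-axis; with |UA| = 14.2, A = (-2.103, 19.73). Then |KA| = |A − K| = 36.98.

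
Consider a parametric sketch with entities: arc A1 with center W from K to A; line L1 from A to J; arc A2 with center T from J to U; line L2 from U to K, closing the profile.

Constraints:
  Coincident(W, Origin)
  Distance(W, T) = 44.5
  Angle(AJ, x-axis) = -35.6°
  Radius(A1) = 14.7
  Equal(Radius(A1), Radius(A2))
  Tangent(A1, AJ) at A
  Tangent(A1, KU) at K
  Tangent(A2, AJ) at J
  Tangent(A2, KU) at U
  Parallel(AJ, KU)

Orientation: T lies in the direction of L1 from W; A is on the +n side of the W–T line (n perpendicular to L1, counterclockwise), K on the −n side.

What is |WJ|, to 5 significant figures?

46.865

Tangency of A1 to both parallel lines with radius 14.7 puts A and K at W ± 14.7·n: A = (8.5572, 11.953), K = (-8.5572, -11.953). Equal radii place J and U the same way about T: J = T + 14.7·n = (44.740, -13.952), U = T − 14.7·n = (27.626, -37.857). Then |WJ| = |J − W| = 46.865.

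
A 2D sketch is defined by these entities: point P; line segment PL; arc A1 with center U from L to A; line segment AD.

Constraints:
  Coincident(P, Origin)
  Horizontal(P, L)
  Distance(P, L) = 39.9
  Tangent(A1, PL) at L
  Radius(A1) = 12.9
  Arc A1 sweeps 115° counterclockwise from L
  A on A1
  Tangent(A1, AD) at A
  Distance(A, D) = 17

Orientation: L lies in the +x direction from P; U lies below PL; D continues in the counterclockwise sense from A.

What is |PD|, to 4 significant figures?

48.91

On A1, L sits at bearing 90° from U; a 115° counterclockwise sweep puts A at bearing 205°, so A = U + 12.9·(cos 205°, sin 205°) = (28.21, -18.35). The tangent condition forces UA to be normal to AD, so AD runs along (−sin 205°, cos 205°); with |AD| = 17.0, D = (35.39, -33.76). Then |PD| = |D − P| = 48.91.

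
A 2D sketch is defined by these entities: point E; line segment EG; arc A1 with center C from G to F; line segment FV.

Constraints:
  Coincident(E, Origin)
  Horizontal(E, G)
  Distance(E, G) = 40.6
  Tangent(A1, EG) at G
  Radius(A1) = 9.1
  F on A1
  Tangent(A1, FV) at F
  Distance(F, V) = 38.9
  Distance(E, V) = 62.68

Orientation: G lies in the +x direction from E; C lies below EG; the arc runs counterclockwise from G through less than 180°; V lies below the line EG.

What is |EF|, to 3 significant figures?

33.5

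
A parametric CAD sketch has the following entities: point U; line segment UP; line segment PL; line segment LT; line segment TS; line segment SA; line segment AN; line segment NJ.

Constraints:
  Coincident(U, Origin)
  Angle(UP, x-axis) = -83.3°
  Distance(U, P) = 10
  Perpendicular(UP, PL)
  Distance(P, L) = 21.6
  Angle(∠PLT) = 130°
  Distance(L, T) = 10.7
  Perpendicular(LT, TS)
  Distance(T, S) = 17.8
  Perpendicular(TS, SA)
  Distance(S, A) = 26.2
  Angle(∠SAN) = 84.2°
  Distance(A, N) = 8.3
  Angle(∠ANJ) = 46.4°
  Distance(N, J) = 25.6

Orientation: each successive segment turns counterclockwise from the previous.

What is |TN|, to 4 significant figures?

27.10

The perpendicularity gives SA at right angles to TS, so SA runs at -123.3°; with |SA| = 26.2, A = (-0.7680, -10.59). ∠SAN = 84.2° gives AN at -27.50° from the x-axis; with |AN| = 8.3, N = (6.594, -14.43). Then |TN| = |N − T| = 27.10.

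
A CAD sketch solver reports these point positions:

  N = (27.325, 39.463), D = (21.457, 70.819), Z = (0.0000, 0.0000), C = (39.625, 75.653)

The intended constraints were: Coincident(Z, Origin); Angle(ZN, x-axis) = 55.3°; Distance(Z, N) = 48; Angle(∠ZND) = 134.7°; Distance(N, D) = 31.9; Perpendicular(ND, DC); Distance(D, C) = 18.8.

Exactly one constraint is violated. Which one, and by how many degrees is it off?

Perpendicular(ND, DC) — off by 4.30°.

Z = (0.00, 0.00) ✓; ZN at 55.30° ✓; |ZN| = 48.00 ✓; ∠ZND = 134.7° ✓; |ND| = 31.90 ✓; ∠(ND, DC) = 85.70° ✗; |DC| = 18.80 ✓.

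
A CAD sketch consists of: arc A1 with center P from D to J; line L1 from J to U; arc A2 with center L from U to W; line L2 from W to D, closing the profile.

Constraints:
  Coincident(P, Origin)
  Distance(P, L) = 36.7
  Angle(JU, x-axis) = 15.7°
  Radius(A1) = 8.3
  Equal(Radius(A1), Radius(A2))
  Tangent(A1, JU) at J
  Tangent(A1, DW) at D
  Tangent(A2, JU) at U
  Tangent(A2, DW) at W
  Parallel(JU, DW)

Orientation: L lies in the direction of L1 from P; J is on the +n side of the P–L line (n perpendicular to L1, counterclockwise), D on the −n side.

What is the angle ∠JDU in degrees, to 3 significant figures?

65.7°

Tangency of A1 to both parallel lines with radius 8.3 puts J and D at P ± 8.3·n: J = (-2.25, 7.99), D = (2.25, -7.99). Equal radii place U and W the same way about L: U = L + 8.3·n = (33.1, 17.9), W = L − 8.3·n = (37.6, 1.94). Then cos ∠JDU = DJ·DU / (|DJ||DU|), giving 65.7°.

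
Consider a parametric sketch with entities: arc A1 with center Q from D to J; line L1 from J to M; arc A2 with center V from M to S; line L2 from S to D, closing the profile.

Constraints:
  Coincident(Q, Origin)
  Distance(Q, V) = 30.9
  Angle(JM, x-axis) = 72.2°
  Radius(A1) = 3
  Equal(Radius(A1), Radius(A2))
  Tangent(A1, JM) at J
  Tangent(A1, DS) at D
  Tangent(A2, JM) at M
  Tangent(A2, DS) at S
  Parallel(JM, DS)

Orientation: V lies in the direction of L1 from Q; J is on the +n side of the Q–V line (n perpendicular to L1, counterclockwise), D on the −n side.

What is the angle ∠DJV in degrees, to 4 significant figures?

84.45°

The slot axis is L1's direction at 72.2°, so u = (cos 72.2°, sin 72.2°) = (0.3057, 0.9521) and n = (−sin 72.2°, cos 72.2°) = (-0.9521, 0.3057). Q is at the origin and V lies 30.9 along u from Q, so V = 30.9·u = (9.446, 29.42). Tangency of A1 to both parallel lines with radius 3.0 puts J and D at Q ± 3.0·n: J = (-2.856, 0.9171), D = (2.856, -0.9171). Then cos ∠DJV = JD·JV / (|JD||JV|), giving 84.45°.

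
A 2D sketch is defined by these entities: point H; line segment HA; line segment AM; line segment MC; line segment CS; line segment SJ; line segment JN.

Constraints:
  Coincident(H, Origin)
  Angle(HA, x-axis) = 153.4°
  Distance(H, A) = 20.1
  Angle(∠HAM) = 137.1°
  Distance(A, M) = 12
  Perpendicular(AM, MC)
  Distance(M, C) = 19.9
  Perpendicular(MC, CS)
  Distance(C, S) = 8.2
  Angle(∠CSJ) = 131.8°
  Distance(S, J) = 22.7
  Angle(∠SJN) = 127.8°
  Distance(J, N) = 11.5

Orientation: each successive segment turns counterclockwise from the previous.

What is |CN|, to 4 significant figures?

35.34

H is at the origin; HA runs at 153.4° with length 20.1, so A = (-17.97, 9.000). ∠HAM = 137.1° gives AM at -163.7° from the x-axis; with |AM| = 12.0, M = (-29.49, 5.632). AM is perpendicular to MC, so MC runs at -73.70°; with |MC| = 19.9, C = (-23.90, -13.47). The perpendicularity gives CS at right angles to MC, so CS runs at 16.30°; with |CS| = 8.2, S = (-16.03, -11.17). ∠CSJ = 131.8° gives SJ at 64.50° from the x-axis; with |SJ| = 22.7, J = (-6.262, 9.322). ∠SJN = 127.8° gives JN at 116.7° from the x-axis; with |JN| = 11.5, N = (-11.43, 19.60). Then |CN| = |N − C| = 35.34.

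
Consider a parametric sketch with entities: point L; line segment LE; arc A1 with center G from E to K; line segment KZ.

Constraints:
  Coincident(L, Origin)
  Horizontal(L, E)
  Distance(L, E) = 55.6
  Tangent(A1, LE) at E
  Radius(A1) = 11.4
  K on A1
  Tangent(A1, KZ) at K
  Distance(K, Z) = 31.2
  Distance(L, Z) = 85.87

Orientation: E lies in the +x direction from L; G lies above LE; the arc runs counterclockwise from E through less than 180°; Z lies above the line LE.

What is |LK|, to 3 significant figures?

66.5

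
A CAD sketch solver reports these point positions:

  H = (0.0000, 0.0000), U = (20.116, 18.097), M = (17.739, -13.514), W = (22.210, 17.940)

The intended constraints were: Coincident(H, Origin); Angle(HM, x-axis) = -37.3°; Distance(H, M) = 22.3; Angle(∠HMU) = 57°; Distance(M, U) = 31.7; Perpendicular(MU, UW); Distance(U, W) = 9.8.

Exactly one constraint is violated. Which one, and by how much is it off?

Distance(U, W) = 9.8 — off by 7.70.

H = (0.00, 0.00) ✓; HM at -37.30° ✓; |HM| = 22.30 ✓; ∠HMU = 57.00° ✓; |MU| = 31.70 ✓; ∠(MU, UW) = 89.99° ✓; |UW| = 2.100 ✗.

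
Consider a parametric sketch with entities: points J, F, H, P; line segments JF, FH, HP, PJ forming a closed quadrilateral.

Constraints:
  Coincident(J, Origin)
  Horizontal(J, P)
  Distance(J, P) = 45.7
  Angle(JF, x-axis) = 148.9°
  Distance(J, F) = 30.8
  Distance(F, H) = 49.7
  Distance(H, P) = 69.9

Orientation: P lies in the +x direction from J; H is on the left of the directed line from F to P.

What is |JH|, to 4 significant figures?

55.78

J is at the origin; JP is horizontal with |JP| = 45.7 and P in +x, so P = (45.7, 0). JF runs at 148.9° with |JF| = 30.8, so F = (-26.37, 15.91). H is determined by |FH| = 49.7 and |HP| = 69.9 together: it lies at the intersection of circle(F, 49.7) and circle(P, 69.9). With |FP| = 73.81, the foot of the radical line on FP is 20.54 from F and the perpendicular offset is √(49.7² − 20.54²) = 45.26. Taking the left-of-FP solution: H = (3.437, 55.68).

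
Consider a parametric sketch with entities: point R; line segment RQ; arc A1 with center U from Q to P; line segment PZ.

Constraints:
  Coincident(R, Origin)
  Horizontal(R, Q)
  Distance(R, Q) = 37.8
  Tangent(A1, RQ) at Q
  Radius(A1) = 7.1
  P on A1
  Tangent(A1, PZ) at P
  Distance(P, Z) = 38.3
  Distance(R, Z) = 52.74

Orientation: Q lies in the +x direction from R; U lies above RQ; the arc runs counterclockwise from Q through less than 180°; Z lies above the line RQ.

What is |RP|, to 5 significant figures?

45.367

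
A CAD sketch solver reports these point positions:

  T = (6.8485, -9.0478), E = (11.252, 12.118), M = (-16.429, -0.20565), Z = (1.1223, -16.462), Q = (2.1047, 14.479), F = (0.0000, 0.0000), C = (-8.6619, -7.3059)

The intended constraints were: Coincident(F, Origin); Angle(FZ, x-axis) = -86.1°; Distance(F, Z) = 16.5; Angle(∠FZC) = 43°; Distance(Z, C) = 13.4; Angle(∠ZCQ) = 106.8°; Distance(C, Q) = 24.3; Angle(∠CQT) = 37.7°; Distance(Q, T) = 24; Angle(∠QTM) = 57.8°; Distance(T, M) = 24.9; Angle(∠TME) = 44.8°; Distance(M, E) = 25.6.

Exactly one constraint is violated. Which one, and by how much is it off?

Distance(M, E) = 25.6 — off by 4.70.

F = (0.00, 0.00) ✓; FZ at -86.10° ✓; |FZ| = 16.50 ✓; ∠FZC = 43.00° ✓; |ZC| = 13.40 ✓; ∠ZCQ = 106.8° ✓; |CQ| = 24.30 ✓; ∠CQT = 37.70° ✓; |QT| = 24.00 ✓; ∠QTM = 57.80° ✓; |TM| = 24.90 ✓; ∠TME = 44.80° ✓; |ME| = 30.30 ✗.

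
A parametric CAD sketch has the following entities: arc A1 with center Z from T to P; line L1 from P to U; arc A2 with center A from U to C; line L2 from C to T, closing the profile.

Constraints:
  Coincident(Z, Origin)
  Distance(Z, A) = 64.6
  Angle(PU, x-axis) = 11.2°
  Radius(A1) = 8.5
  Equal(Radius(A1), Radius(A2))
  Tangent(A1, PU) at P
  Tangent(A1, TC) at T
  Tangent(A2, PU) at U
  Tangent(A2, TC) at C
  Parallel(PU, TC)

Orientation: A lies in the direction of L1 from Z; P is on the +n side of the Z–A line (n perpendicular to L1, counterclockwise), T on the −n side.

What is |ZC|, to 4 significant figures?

65.16

Tangency of A1 to both parallel lines with radius 8.5 puts P and T at Z ± 8.5·n: P = (-1.651, 8.338), T = (1.651, -8.338). Equal radii place U and C the same way about A: U = A + 8.5·n = (61.72, 20.89), C = A − 8.5·n = (65.02, 4.209). Then |ZC| = |C − Z| = 65.16.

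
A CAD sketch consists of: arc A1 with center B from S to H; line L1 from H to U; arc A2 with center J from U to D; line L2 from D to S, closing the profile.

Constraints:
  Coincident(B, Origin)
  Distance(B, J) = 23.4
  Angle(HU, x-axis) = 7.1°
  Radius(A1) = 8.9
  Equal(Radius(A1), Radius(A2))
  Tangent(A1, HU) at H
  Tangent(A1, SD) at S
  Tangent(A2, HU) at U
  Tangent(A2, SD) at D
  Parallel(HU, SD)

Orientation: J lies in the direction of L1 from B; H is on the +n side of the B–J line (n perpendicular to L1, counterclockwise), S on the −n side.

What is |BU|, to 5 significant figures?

25.035

Tangency of A1 to both parallel lines with radius 8.9 puts H and S at B ± 8.9·n: H = (-1.1001, 8.8318), S = (1.1001, -8.8318). Equal radii place U and D the same way about J: U = J + 8.9·n = (22.121, 11.724), D = J − 8.9·n = (24.321, -5.9395). Then |BU| = |U − B| = 25.035.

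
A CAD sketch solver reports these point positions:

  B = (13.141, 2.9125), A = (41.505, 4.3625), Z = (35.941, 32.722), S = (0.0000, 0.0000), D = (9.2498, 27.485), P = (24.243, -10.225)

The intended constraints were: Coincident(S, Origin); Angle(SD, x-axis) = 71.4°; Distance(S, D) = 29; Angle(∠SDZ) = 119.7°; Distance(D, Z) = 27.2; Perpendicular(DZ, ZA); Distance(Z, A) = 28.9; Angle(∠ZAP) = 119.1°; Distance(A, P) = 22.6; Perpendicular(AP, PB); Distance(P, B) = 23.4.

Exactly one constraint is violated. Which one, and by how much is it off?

Distance(P, B) = 23.4 — off by 6.20.

S = (0.00, 0.00) ✓; SD at 71.40° ✓; |SD| = 29.00 ✓; ∠SDZ = 119.7° ✓; |DZ| = 27.20 ✓; ∠(DZ, ZA) = 90.00° ✓; |ZA| = 28.90 ✓; ∠ZAP = 119.1° ✓; |AP| = 22.60 ✓; ∠(AP, PB) = 90.00° ✓; |PB| = 17.20 ✗.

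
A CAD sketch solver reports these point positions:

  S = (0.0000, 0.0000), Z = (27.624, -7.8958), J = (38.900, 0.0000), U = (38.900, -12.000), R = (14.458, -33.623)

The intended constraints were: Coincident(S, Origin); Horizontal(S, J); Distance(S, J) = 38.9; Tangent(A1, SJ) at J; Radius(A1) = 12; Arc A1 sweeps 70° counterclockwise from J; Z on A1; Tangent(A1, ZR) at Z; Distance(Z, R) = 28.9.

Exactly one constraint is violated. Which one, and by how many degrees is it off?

Tangent(A1, ZR) at Z — off by 7.10°.

S = (0.00, 0.00) ✓; S.y = 0.00, J.y = 0.00 ✓; |SJ| = 38.90 ✓; ∠(UJ, JS) = 90.00° ✓; |UJ| = 12.00 ✓; bearing(U→Z) − bearing(U→J) = 70.00° ✓; |UZ| = 12.00 ✓; ∠(UZ, ZR) = 97.10° ✗; |ZR| = 28.90 ✓.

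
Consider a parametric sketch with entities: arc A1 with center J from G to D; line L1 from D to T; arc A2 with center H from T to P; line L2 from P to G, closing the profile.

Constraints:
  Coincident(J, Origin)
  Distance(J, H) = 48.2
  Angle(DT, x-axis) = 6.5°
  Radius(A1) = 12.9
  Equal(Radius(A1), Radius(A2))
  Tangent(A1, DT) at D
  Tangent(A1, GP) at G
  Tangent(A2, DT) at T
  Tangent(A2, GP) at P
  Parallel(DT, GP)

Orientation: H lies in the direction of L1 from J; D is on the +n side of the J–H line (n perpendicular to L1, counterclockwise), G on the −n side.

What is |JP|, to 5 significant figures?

49.896

The slot axis is L1's direction at 6.5°, so u = (cos 6.5°, sin 6.5°) = (0.99357, 0.11320) and n = (−sin 6.5°, cos 6.5°) = (-0.11320, 0.99357). J is at the origin and H lies 48.2 along u from J, so H = 48.2·u = (47.890, 5.4564). Tangency of A1 to both parallel lines with radius 12.9 puts D and G at J ± 12.9·n: D = (-1.4603, 12.817), G = (1.4603, -12.817). Equal radii place T and P the same way about H: T = H + 12.9·n = (46.430, 18.273), P = H − 12.9·n = (49.350, -7.3607). Then |JP| = |P − J| = 49.896.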